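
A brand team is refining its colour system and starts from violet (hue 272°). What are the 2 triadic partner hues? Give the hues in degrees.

32° and 152°

A triad places three hues 120° apart.
272 + 120 = 392 → 392 − 360 = 32°
272 + 240 = 512 → 512 − 360 = 152°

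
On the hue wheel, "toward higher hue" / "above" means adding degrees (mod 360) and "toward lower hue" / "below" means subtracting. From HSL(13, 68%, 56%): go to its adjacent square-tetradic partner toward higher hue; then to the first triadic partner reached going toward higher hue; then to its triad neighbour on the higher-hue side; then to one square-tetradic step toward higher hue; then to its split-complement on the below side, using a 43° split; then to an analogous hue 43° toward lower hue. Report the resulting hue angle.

square ↑ +90°: 13 + 90 = 103°
triadic ↑ +120°: 103 + 120 = 223°
triadic ↑ +120°: 223 + 120 = 343°
square ↑ +90°: 343 + 90 = 433 → 433 − 360 = 73°
split-comp 43° ↓ +137°: 73 + 137 = 210°
analog 43° ↓ −43°: 210 − 43 = 167°

167°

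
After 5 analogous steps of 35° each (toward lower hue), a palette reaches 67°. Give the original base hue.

5 steps of 35° (toward lower hue) give a net shift of −175°.
Start = end − shift: 67 + 175 = 242°

242°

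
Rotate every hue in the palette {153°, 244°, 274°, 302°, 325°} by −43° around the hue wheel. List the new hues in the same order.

110°, 201°, 231°, 259°, 282°

153 − 43 = 110°
244 − 43 = 201°
274 − 43 = 231°
302 − 43 = 259°
325 − 43 = 282°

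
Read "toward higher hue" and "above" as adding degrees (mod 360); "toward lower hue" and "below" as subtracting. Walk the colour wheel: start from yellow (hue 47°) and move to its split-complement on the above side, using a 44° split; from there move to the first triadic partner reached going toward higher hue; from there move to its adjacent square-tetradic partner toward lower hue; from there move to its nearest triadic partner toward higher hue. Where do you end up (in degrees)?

61°

+224° (split-comp 44° ↑): 47 + 224 = 271°
+120° (triadic ↑): 271 + 120 = 391 → 391 − 360 = 31°
−90° (square ↓): 31 − 90 = -59 → -59 + 360 = 301°
+120° (triadic ↑): 301 + 120 = 421 → 421 − 360 = 61°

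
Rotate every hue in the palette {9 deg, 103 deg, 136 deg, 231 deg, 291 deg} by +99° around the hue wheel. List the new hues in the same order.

108°, 202°, 235°, 330°, 30°

9 + 99 = 108°
103 + 99 = 202°
136 + 99 = 235°
231 + 99 = 330°
291 + 99 = 390 → 390 − 360 = 30°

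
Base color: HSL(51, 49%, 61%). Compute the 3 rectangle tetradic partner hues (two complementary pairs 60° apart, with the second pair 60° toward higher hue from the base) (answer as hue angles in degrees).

A rectangular tetradic uses two complementary pairs 60° apart: offsets 0°, 60°, 180°, 240°.
51 + 60 = 111°
51 + 180 = 231°
51 + 240 = 291°

111°, 231°, 291°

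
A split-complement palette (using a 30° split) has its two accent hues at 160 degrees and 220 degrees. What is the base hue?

The accents sit 30° either side of the complement, so the complement is their short-arc midpoint on the wheel.
Short-arc midpoint of 160° and 220°: 190°.
Base is 180° from the complement: 190 − 180 = 10°

10°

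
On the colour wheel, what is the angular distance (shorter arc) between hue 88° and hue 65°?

23°

|88 − 65| = 23.
23 ≤ 180, so the shorter arc is 23°.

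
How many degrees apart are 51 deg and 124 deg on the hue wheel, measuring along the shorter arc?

|51 − 124| = 73.
73 ≤ 180, so the shorter arc is 73°.

73°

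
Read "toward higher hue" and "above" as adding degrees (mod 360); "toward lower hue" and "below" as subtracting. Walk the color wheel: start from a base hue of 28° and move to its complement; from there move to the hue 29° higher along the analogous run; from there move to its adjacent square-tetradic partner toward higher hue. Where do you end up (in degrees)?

327°

28 + 180 = 208°   (complement)
208 + 29 = 237°   (analog 29° ↑)
237 + 90 = 327°   (square ↑)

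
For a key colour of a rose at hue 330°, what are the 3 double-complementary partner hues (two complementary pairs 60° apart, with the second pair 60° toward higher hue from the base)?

A rectangular tetradic uses two complementary pairs 60° apart: offsets 0°, 60°, 180°, 240°.
330 + 60 = 390 → 390 − 360 = 30°
330 + 180 = 510 → 510 − 360 = 150°
330 + 240 = 570 → 570 − 360 = 210°

30°, 150°, and 210°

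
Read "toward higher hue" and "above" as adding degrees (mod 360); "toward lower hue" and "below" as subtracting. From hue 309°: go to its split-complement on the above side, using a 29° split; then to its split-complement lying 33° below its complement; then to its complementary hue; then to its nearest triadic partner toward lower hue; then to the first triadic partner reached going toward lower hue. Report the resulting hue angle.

245°

split-comp 29° ↑ +209°: 309 + 209 = 518 → 518 − 360 = 158°
split-comp 33° ↓ +147°: 158 + 147 = 305°
complement +180°: 305 + 180 = 485 → 485 − 360 = 125°
triadic ↓ −120°: 125 − 120 = 5°
triadic ↓ −120°: 5 − 120 = -115 → -115 + 360 = 245°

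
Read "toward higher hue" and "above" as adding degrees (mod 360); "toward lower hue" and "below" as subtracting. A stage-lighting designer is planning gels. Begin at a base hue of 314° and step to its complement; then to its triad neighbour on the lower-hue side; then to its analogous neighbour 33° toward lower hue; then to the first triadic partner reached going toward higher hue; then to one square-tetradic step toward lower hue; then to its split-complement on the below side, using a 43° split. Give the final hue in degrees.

complement +180°: 314 + 180 = 494 → 494 − 360 = 134°
triadic ↓ −120°: 134 − 120 = 14°
analog 33° ↓ −33°: 14 − 33 = -19 → -19 + 360 = 341°
triadic ↑ +120°: 341 + 120 = 461 → 461 − 360 = 101°
square ↓ −90°: 101 − 90 = 11°
split-comp 43° ↓ +137°: 11 + 137 = 148°

148°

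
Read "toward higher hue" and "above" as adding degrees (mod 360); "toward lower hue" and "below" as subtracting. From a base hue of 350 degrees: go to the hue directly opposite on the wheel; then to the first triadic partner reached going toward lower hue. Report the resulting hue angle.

complement +180°: 350 + 180 = 530 → 530 − 360 = 170°
triadic ↓ −120°: 170 − 120 = 50°

50°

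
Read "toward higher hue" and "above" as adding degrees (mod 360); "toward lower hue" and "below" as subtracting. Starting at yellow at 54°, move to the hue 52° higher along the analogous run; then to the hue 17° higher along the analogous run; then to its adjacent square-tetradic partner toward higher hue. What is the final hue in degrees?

213°

+52° (analog 52° ↑): 54 + 52 = 106°
+17° (analog 17° ↑): 106 + 17 = 123°
+90° (square ↑): 123 + 90 = 213°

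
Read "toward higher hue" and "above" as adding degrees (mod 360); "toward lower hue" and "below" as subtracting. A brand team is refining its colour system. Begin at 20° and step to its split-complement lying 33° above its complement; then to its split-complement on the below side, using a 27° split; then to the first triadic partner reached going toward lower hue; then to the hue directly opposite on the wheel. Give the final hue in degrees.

20 + 213 = 233°   (split-comp 33° ↑)
233 + 153 = 386 → 386 − 360 = 26°   (split-comp 27° ↓)
26 − 120 = -94 → -94 + 360 = 266°   (triadic ↓)
266 + 180 = 446 → 446 − 360 = 86°   (complement)

86°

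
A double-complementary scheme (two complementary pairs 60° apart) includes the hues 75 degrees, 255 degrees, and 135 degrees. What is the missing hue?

315°

A rectangular tetradic uses two complementary pairs 60° apart: offsets 0°, 60°, 180°, 240°.
Among {75°, 135°, 255°}, 75° and 255° are a 180° pair.
The remaining hue 135° needs its own complement: 135 + 180 = 315°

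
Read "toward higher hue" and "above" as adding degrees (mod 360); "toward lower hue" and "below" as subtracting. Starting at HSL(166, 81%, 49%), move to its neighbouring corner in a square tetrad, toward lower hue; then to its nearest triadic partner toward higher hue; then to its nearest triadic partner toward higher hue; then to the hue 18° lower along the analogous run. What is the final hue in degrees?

298°

−90° (square ↓): 166 − 90 = 76°
+120° (triadic ↑): 76 + 120 = 196°
+120° (triadic ↑): 196 + 120 = 316°
−18° (analog 18° ↓): 316 − 18 = 298°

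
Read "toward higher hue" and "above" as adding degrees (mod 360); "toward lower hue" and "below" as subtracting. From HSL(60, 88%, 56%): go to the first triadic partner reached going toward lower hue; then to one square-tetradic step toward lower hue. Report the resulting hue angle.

−120° (triadic ↓): 60 − 120 = -60 → -60 + 360 = 300°
−90° (square ↓): 300 − 90 = 210°

210°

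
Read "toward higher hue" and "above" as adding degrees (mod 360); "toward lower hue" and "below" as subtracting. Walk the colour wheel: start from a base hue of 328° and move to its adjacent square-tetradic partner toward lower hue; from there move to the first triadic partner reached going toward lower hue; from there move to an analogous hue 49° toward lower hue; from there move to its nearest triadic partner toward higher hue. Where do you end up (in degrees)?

189°

square ↓ −90°: 328 − 90 = 238°
triadic ↓ −120°: 238 − 120 = 118°
analog 49° ↓ −49°: 118 − 49 = 69°
triadic ↑ +120°: 69 + 120 = 189°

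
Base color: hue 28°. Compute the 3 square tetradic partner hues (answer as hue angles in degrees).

A square tetradic scheme places four hues every 90°.
28 + 90 = 118°
28 + 180 = 208°
28 + 270 = 298°

118°, 208°, 298°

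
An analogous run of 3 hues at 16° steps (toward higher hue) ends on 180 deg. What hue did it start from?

148°

2 steps of 16° (toward higher hue) give a net shift of +32°.
Start = end − shift: 180 − 32 = 148°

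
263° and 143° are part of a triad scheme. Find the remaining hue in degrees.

23°

A triad places three hues 120° apart.
The full set through 143° is {23°, 143°, 263°}.
Given {143°, 263°}, the missing hue is 23°.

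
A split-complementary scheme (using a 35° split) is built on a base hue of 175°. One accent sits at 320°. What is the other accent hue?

30°

Split-complementary hues sit 35° either side of the complement.
Complement of the base 175°: 175 + 180 = 355°
The given accent 320° is 35° one side of 355°; the other accent sits 35° the other side: 355 + 35 = 390 → 390 − 360 = 30°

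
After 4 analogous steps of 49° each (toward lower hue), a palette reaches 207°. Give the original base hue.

4 steps of 49° (toward lower hue) give a net shift of −196°.
Start = end − shift: 207 + 196 = 403 → 403 − 360 = 43°

43°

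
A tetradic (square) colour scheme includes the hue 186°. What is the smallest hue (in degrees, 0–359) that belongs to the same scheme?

A square tetradic scheme places four hues every 90°.
The full set through 186° is {6°, 96°, 186°, 276°}.

6°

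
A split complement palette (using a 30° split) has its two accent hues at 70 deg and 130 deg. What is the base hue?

280°

The accents sit 30° either side of the complement, so the complement is their short-arc midpoint on the wheel.
Short-arc midpoint of 70° and 130°: 100°.
Base is 180° from the complement: 100 − 180 = -80 → -80 + 360 = 280°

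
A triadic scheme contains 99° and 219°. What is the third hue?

A triad spaces three hues 120° apart.
The full set is {99°, 219°, 339°}.

339°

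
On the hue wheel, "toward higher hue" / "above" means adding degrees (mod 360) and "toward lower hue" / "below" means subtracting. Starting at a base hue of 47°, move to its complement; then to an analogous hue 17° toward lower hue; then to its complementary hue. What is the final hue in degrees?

30°

complement +180°: 47 + 180 = 227°
analog 17° ↓ −17°: 227 − 17 = 210°
complement +180°: 210 + 180 = 390 → 390 − 360 = 30°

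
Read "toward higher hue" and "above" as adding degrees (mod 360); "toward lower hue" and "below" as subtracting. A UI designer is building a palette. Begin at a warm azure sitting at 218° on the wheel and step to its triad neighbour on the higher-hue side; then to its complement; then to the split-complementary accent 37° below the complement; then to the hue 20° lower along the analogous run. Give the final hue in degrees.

281°

218 + 120 = 338°   (triadic ↑)
338 + 180 = 518 → 518 − 360 = 158°   (complement)
158 + 143 = 301°   (split-comp 37° ↓)
301 − 20 = 281°   (analog 20° ↓)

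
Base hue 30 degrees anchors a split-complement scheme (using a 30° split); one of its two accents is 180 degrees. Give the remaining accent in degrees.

240°

Split-complementary hues sit 30° either side of the complement.
Complement of the base 30°: 30 + 180 = 210°
The given accent 180° is 30° one side of 210°; the other accent sits 30° the other side: 210 + 30 = 240°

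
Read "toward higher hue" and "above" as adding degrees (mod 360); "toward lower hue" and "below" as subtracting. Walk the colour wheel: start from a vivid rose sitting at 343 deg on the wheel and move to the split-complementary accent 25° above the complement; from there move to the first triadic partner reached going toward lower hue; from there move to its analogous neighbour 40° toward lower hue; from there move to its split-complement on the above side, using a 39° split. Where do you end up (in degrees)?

343 + 205 = 548 → 548 − 360 = 188°   (split-comp 25° ↑)
188 − 120 = 68°   (triadic ↓)
68 − 40 = 28°   (analog 40° ↓)
28 + 219 = 247°   (split-comp 39° ↑)

247°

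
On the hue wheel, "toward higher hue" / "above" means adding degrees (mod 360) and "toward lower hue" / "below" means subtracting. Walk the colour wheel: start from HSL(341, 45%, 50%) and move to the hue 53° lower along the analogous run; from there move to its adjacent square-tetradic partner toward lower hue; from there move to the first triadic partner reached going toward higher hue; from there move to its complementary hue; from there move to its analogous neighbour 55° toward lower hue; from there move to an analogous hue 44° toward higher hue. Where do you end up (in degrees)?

−53° (analog 53° ↓): 341 − 53 = 288°
−90° (square ↓): 288 − 90 = 198°
+120° (triadic ↑): 198 + 120 = 318°
+180° (complement): 318 + 180 = 498 → 498 − 360 = 138°
−55° (analog 55° ↓): 138 − 55 = 83°
+44° (analog 44° ↑): 83 + 44 = 127°

127°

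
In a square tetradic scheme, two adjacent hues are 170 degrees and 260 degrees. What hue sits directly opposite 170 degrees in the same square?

A square tetradic scheme places four hues 90° apart; opposite corners are 180° apart.
170 + 180 = 350°

350°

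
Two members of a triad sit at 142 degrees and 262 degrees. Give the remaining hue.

A triad spaces three hues 120° apart.
The full set is {22°, 142°, 262°}.

22°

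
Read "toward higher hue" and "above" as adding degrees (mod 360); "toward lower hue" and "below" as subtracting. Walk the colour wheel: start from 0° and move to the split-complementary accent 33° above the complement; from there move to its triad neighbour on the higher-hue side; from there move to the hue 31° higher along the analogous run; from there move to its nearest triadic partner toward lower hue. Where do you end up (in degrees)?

244°

0 + 213 = 213°   (split-comp 33° ↑)
213 + 120 = 333°   (triadic ↑)
333 + 31 = 364 → 364 − 360 = 4°   (analog 31° ↑)
4 − 120 = -116 → -116 + 360 = 244°   (triadic ↓)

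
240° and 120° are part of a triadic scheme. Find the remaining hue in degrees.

A triad places three hues 120° apart.
The full set through 120° is {0°, 120°, 240°}.
Given {120°, 240°}, the missing hue is 0°.

0°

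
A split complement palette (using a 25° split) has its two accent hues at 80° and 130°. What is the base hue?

The accents sit 25° either side of the complement, so the complement is their short-arc midpoint on the wheel.
Short-arc midpoint of 80° and 130°: 105°.
Base is 180° from the complement: 105 − 180 = -75 → -75 + 360 = 285°

285°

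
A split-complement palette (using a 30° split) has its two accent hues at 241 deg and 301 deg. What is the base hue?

The accents sit 30° either side of the complement, so the complement is their short-arc midpoint on the wheel.
Short-arc midpoint of 241° and 301°: 271°.
Base is 180° from the complement: 271 − 180 = 91°

91°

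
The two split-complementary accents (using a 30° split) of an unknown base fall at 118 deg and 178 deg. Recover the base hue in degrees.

328°

The accents sit 30° either side of the complement, so the complement is their short-arc midpoint on the wheel.
Short-arc midpoint of 118° and 178°: 148°.
Base is 180° from the complement: 148 − 180 = -32 → -32 + 360 = 328°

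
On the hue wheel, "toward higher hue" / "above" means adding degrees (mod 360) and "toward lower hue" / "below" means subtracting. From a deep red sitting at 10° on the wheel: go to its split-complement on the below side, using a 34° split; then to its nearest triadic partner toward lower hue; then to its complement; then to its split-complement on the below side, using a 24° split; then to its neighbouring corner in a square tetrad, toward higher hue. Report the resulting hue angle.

10 + 146 = 156°   (split-comp 34° ↓)
156 − 120 = 36°   (triadic ↓)
36 + 180 = 216°   (complement)
216 + 156 = 372 → 372 − 360 = 12°   (split-comp 24° ↓)
12 + 90 = 102°   (square ↑)

102°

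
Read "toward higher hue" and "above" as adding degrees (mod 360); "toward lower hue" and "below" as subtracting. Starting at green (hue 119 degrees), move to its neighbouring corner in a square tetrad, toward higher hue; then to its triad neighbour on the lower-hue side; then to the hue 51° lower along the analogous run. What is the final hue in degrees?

+90° (square ↑): 119 + 90 = 209°
−120° (triadic ↓): 209 − 120 = 89°
−51° (analog 51° ↓): 89 − 51 = 38°

38°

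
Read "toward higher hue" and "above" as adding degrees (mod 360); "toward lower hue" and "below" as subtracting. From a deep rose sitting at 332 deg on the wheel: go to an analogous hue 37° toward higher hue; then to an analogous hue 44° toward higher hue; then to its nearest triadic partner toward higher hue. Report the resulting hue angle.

173°

analog 37° ↑ +37°: 332 + 37 = 369 → 369 − 360 = 9°
analog 44° ↑ +44°: 9 + 44 = 53°
triadic ↑ +120°: 53 + 120 = 173°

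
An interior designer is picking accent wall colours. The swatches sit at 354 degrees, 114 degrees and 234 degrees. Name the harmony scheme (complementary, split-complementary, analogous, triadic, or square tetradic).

Sort the hues: 114°, 234°, 354°.
Successive gaps around the wheel: 120°, 120°, 120°.
Three hues equally spaced 120° apart form a triad.

triadic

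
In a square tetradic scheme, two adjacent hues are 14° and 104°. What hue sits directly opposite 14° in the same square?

194°

A square tetradic scheme places four hues 90° apart; opposite corners are 180° apart.
14 + 180 = 194°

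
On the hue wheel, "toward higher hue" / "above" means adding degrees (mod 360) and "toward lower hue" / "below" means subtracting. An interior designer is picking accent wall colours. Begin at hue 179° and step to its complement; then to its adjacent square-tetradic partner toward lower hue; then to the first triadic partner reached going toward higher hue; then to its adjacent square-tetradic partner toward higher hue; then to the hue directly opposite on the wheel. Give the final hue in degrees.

+180° (complement): 179 + 180 = 359°
−90° (square ↓): 359 − 90 = 269°
+120° (triadic ↑): 269 + 120 = 389 → 389 − 360 = 29°
+90° (square ↑): 29 + 90 = 119°
+180° (complement): 119 + 180 = 299°

299°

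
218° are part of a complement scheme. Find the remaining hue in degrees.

38°

The complement sits 180° across the wheel.
The full set through 218° is {38°, 218°}.
Given {218°}, the missing hue is 38°.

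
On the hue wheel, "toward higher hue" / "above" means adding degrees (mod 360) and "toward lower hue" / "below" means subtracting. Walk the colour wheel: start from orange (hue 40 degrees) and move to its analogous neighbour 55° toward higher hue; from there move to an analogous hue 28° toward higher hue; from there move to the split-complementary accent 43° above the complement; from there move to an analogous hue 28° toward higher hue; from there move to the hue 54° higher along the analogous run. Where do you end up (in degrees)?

68°

40 + 55 = 95°   (analog 55° ↑)
95 + 28 = 123°   (analog 28° ↑)
123 + 223 = 346°   (split-comp 43° ↑)
346 + 28 = 374 → 374 − 360 = 14°   (analog 28° ↑)
14 + 54 = 68°   (analog 54° ↑)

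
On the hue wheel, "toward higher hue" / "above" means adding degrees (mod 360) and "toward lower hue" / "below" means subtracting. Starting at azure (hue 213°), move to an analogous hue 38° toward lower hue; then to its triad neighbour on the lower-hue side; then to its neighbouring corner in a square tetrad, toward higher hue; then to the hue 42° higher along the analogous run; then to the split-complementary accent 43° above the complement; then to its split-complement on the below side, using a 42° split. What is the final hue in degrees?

−38° (analog 38° ↓): 213 − 38 = 175°
−120° (triadic ↓): 175 − 120 = 55°
+90° (square ↑): 55 + 90 = 145°
+42° (analog 42° ↑): 145 + 42 = 187°
+223° (split-comp 43° ↑): 187 + 223 = 410 → 410 − 360 = 50°
+138° (split-comp 42° ↓): 50 + 138 = 188°

188°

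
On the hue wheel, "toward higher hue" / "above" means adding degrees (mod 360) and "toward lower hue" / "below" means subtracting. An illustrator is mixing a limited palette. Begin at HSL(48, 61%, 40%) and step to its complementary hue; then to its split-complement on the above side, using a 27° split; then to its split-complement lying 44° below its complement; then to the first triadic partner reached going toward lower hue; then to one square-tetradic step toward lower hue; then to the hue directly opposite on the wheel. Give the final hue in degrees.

181°

complement +180°: 48 + 180 = 228°
split-comp 27° ↑ +207°: 228 + 207 = 435 → 435 − 360 = 75°
split-comp 44° ↓ +136°: 75 + 136 = 211°
triadic ↓ −120°: 211 − 120 = 91°
square ↓ −90°: 91 − 90 = 1°
complement +180°: 1 + 180 = 181°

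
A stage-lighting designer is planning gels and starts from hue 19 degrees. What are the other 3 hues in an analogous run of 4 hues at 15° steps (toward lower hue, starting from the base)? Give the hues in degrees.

4°, 349° and 334°

Analogous hues sit every 15° along the wheel.
19 − 15 = 4°
19 − 30 = -11 → -11 + 360 = 349°
19 − 45 = -26 → -26 + 360 = 334°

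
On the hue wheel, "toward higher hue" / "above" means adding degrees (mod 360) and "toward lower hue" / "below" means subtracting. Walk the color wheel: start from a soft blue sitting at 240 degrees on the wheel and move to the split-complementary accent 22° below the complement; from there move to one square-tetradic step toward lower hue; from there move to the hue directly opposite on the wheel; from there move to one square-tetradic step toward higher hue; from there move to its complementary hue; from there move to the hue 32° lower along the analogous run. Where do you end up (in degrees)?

240 + 158 = 398 → 398 − 360 = 38°   (split-comp 22° ↓)
38 − 90 = -52 → -52 + 360 = 308°   (square ↓)
308 + 180 = 488 → 488 − 360 = 128°   (complement)
128 + 90 = 218°   (square ↑)
218 + 180 = 398 → 398 − 360 = 38°   (complement)
38 − 32 = 6°   (analog 32° ↓)

6°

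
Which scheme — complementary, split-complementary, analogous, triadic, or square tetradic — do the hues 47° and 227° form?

complementary

Sort the hues: 47°, 227°.
Successive gaps around the wheel: 180°, 180°.
Two hues 180° apart are complementary.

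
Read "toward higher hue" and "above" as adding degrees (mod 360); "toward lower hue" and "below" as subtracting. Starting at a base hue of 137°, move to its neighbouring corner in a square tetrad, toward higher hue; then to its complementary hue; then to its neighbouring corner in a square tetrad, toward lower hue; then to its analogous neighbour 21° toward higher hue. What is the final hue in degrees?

+90° (square ↑): 137 + 90 = 227°
+180° (complement): 227 + 180 = 407 → 407 − 360 = 47°
−90° (square ↓): 47 − 90 = -43 → -43 + 360 = 317°
+21° (analog 21° ↑): 317 + 21 = 338°

338°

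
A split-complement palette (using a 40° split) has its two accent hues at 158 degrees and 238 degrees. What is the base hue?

The accents sit 40° either side of the complement, so the complement is their short-arc midpoint on the wheel.
Short-arc midpoint of 158° and 238°: 198°.
Base is 180° from the complement: 198 − 180 = 18°

18°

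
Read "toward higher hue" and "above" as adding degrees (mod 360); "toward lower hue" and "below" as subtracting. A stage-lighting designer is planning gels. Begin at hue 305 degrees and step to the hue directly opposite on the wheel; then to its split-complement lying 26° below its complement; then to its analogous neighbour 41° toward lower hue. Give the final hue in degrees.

238°

305 + 180 = 485 → 485 − 360 = 125°   (complement)
125 + 154 = 279°   (split-comp 26° ↓)
279 − 41 = 238°   (analog 41° ↓)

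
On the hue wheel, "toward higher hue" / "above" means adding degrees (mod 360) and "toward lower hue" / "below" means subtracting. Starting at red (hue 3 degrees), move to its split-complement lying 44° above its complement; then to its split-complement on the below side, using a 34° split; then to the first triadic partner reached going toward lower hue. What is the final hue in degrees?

253°

split-comp 44° ↑ +224°: 3 + 224 = 227°
split-comp 34° ↓ +146°: 227 + 146 = 373 → 373 − 360 = 13°
triadic ↓ −120°: 13 − 120 = -107 → -107 + 360 = 253°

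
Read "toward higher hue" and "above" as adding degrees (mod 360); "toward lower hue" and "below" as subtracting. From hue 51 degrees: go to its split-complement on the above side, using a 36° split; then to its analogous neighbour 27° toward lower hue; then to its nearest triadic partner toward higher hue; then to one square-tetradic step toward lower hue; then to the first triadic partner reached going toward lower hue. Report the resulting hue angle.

150°

+216° (split-comp 36° ↑): 51 + 216 = 267°
−27° (analog 27° ↓): 267 − 27 = 240°
+120° (triadic ↑): 240 + 120 = 360 → 360 − 360 = 0°
−90° (square ↓): 0 − 90 = -90 → -90 + 360 = 270°
−120° (triadic ↓): 270 − 120 = 150°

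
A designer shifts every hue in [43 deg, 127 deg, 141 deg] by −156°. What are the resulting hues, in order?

247°, 331°, 345°

43 − 156 = -113 → -113 + 360 = 247°
127 − 156 = -29 → -29 + 360 = 331°
141 − 156 = -15 → -15 + 360 = 345°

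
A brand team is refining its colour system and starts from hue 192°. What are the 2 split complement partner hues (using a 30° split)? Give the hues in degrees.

Split-complementary hues sit 30° either side of the complement.
Complement of 192°: 192 + 180 = 372 → 372 − 360 = 12°
12 − 30 = -18 → -18 + 360 = 342°
12 + 30 = 42°

342° and 42°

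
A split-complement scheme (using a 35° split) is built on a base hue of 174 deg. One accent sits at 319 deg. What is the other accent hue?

29°

Split-complementary hues sit 35° either side of the complement.
Complement of the base 174°: 174 + 180 = 354°
The given accent 319° is 35° one side of 354°; the other accent sits 35° the other side: 354 + 35 = 389 → 389 − 360 = 29°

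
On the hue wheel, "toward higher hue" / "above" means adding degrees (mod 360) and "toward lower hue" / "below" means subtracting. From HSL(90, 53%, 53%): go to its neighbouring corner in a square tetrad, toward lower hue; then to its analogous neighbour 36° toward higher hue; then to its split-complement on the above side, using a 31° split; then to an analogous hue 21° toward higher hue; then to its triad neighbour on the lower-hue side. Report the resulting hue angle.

90 − 90 = 0°   (square ↓)
0 + 36 = 36°   (analog 36° ↑)
36 + 211 = 247°   (split-comp 31° ↑)
247 + 21 = 268°   (analog 21° ↑)
268 − 120 = 148°   (triadic ↓)

148°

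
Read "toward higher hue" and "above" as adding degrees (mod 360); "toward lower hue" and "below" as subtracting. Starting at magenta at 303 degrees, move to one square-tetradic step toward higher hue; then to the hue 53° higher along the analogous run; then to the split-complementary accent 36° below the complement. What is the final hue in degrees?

+90° (square ↑): 303 + 90 = 393 → 393 − 360 = 33°
+53° (analog 53° ↑): 33 + 53 = 86°
+144° (split-comp 36° ↓): 86 + 144 = 230°

230°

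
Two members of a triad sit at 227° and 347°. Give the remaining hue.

107°

A triad spaces three hues 120° apart.
The full set is {107°, 227°, 347°}.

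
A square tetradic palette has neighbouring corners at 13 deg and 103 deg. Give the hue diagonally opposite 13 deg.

A square tetradic scheme places four hues 90° apart; opposite corners are 180° apart.
13 + 180 = 193°

193°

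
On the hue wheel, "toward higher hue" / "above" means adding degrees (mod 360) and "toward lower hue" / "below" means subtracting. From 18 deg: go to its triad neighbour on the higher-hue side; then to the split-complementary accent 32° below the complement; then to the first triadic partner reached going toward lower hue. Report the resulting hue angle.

triadic ↑ +120°: 18 + 120 = 138°
split-comp 32° ↓ +148°: 138 + 148 = 286°
triadic ↓ −120°: 286 − 120 = 166°

166°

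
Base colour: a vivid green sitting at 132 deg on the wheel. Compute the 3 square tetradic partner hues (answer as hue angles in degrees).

A square tetradic scheme places four hues every 90°.
132 + 90 = 222°
132 + 180 = 312°
132 + 270 = 402 → 402 − 360 = 42°

222°, 312°, 42°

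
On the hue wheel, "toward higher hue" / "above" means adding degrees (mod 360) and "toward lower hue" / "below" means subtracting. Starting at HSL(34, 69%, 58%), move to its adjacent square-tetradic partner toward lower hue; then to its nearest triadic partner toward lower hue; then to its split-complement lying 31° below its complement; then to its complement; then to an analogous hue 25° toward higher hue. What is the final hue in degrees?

178°

square ↓ −90°: 34 − 90 = -56 → -56 + 360 = 304°
triadic ↓ −120°: 304 − 120 = 184°
split-comp 31° ↓ +149°: 184 + 149 = 333°
complement +180°: 333 + 180 = 513 → 513 − 360 = 153°
analog 25° ↑ +25°: 153 + 25 = 178°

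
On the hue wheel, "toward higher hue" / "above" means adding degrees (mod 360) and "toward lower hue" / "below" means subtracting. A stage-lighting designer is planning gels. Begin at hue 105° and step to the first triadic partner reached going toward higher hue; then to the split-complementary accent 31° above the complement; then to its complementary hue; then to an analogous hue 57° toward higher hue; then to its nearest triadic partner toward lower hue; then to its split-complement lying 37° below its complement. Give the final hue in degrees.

336°

triadic ↑ +120°: 105 + 120 = 225°
split-comp 31° ↑ +211°: 225 + 211 = 436 → 436 − 360 = 76°
complement +180°: 76 + 180 = 256°
analog 57° ↑ +57°: 256 + 57 = 313°
triadic ↓ −120°: 313 − 120 = 193°
split-comp 37° ↓ +143°: 193 + 143 = 336°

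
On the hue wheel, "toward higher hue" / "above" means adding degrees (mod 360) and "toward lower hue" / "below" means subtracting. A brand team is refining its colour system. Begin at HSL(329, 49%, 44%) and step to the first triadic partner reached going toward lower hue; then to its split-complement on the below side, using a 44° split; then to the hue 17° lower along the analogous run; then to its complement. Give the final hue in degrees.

triadic ↓ −120°: 329 − 120 = 209°
split-comp 44° ↓ +136°: 209 + 136 = 345°
analog 17° ↓ −17°: 345 − 17 = 328°
complement +180°: 328 + 180 = 508 → 508 − 360 = 148°

148°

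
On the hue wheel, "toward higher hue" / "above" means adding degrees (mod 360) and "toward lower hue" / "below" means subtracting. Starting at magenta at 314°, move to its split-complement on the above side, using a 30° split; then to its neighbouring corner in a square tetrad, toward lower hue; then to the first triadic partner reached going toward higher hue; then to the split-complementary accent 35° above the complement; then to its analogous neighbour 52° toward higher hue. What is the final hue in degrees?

314 + 210 = 524 → 524 − 360 = 164°   (split-comp 30° ↑)
164 − 90 = 74°   (square ↓)
74 + 120 = 194°   (triadic ↑)
194 + 215 = 409 → 409 − 360 = 49°   (split-comp 35° ↑)
49 + 52 = 101°   (analog 52° ↑)

101°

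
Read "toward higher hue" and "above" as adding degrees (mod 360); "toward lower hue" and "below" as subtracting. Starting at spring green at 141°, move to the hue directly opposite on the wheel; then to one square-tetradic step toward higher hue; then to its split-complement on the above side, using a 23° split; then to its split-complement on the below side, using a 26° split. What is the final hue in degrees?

48°

complement +180°: 141 + 180 = 321°
square ↑ +90°: 321 + 90 = 411 → 411 − 360 = 51°
split-comp 23° ↑ +203°: 51 + 203 = 254°
split-comp 26° ↓ +154°: 254 + 154 = 408 → 408 − 360 = 48°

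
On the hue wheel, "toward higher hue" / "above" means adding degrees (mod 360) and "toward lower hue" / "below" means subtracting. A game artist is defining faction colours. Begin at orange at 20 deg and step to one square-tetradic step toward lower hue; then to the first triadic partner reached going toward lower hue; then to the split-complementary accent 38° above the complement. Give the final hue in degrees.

−90° (square ↓): 20 − 90 = -70 → -70 + 360 = 290°
−120° (triadic ↓): 290 − 120 = 170°
+218° (split-comp 38° ↑): 170 + 218 = 388 → 388 − 360 = 28°

28°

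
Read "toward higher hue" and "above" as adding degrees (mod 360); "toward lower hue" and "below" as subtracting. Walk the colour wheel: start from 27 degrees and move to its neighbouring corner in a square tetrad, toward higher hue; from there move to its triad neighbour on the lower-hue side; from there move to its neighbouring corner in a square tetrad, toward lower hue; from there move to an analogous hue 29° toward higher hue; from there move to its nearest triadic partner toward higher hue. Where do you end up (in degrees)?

square ↑ +90°: 27 + 90 = 117°
triadic ↓ −120°: 117 − 120 = -3 → -3 + 360 = 357°
square ↓ −90°: 357 − 90 = 267°
analog 29° ↑ +29°: 267 + 29 = 296°
triadic ↑ +120°: 296 + 120 = 416 → 416 − 360 = 56°

56°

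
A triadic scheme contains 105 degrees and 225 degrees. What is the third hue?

345°

A triad spaces three hues 120° apart.
The full set is {105°, 225°, 345°}.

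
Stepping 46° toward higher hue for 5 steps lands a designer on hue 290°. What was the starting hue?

60°

5 steps of 46° (toward higher hue) give a net shift of +230°.
Start = end − shift: 290 − 230 = 60°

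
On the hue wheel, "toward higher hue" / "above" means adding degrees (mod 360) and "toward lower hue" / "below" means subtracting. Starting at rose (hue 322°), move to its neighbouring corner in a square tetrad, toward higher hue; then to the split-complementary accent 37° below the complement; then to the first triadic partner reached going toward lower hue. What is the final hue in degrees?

+90° (square ↑): 322 + 90 = 412 → 412 − 360 = 52°
+143° (split-comp 37° ↓): 52 + 143 = 195°
−120° (triadic ↓): 195 − 120 = 75°

75°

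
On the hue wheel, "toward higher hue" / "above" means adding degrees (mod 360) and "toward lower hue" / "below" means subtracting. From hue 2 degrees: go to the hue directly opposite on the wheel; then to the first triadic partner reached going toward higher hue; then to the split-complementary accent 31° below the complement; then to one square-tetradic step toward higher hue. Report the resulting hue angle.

2 + 180 = 182°   (complement)
182 + 120 = 302°   (triadic ↑)
302 + 149 = 451 → 451 − 360 = 91°   (split-comp 31° ↓)
91 + 90 = 181°   (square ↑)

181°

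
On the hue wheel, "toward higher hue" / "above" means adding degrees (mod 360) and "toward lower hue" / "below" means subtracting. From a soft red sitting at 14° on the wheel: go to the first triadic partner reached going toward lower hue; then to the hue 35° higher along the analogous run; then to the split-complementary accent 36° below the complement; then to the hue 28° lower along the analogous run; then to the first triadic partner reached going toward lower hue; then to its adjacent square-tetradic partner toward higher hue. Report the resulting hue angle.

15°

−120° (triadic ↓): 14 − 120 = -106 → -106 + 360 = 254°
+35° (analog 35° ↑): 254 + 35 = 289°
+144° (split-comp 36° ↓): 289 + 144 = 433 → 433 − 360 = 73°
−28° (analog 28° ↓): 73 − 28 = 45°
−120° (triadic ↓): 45 − 120 = -75 → -75 + 360 = 285°
+90° (square ↑): 285 + 90 = 375 → 375 − 360 = 15°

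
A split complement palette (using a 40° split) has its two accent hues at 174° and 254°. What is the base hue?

The accents sit 40° either side of the complement, so the complement is their short-arc midpoint on the wheel.
Short-arc midpoint of 174° and 254°: 214°.
Base is 180° from the complement: 214 − 180 = 34°

34°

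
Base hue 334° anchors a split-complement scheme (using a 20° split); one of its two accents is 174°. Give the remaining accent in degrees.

134°

Split-complementary hues sit 20° either side of the complement.
Complement of the base 334°: 334 + 180 = 514 → 514 − 360 = 154°
The given accent 174° is 20° one side of 154°; the other accent sits 20° the other side: 154 − 20 = 134°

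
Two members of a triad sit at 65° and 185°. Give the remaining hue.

A triad spaces three hues 120° apart.
The full set is {65°, 185°, 305°}.

305°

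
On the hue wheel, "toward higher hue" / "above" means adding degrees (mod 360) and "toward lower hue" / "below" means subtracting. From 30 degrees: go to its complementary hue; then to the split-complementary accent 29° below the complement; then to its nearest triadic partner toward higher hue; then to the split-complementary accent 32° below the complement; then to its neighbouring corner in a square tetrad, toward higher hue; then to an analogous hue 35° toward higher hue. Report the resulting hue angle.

+180° (complement): 30 + 180 = 210°
+151° (split-comp 29° ↓): 210 + 151 = 361 → 361 − 360 = 1°
+120° (triadic ↑): 1 + 120 = 121°
+148° (split-comp 32° ↓): 121 + 148 = 269°
+90° (square ↑): 269 + 90 = 359°
+35° (analog 35° ↑): 359 + 35 = 394 → 394 − 360 = 34°

34°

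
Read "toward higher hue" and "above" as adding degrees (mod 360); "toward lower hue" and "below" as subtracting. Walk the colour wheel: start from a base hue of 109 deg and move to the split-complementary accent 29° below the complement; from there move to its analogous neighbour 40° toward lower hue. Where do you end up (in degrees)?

220°

split-comp 29° ↓ +151°: 109 + 151 = 260°
analog 40° ↓ −40°: 260 − 40 = 220°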